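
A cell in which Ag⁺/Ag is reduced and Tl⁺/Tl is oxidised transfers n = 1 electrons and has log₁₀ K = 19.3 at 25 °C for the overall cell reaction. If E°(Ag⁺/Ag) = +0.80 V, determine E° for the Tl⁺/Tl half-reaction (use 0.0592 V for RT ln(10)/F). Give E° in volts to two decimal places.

E°cell = (0.0592/n)·log K = (0.0592/1)(19.3) = +1.143 V.
Since Ag⁺/Ag is the cathode and Tl⁺/Tl the anode, E°cell = E°(Ag⁺/Ag) − E°(Tl⁺/Tl).
So E°(Tl⁺/Tl) = E°(Ag⁺/Ag) − E°cell = (+0.80) − (+1.143) = -0.34 V.

-0.34 V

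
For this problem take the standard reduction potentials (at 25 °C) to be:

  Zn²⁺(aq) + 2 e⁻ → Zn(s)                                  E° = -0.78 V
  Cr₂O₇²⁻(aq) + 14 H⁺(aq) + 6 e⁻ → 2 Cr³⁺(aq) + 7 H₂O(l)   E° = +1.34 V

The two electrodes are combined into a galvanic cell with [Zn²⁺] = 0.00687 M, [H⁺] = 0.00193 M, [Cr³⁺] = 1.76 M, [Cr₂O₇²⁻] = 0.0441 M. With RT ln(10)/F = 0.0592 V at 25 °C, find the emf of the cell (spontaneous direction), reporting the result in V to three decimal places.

+1.791 V

Cr₂O₇²⁻/Cr³⁺ is the cathode (higher E°), Zn²⁺/Zn the anode: E°cell = +1.34 − (-0.78) = +2.12 V, n = 6.
Overall: Cr₂O₇²⁻(aq) + 14 H⁺(aq) + 3 Zn(s) → 2 Cr³⁺(aq) + 7 H₂O(l) + 3 Zn²⁺(aq)
Q = [Cr³⁺]^2·[Zn²⁺]^3 / ([Cr₂O₇²⁻]·[H⁺]^14); log Q = 33.360.
E = E° − (0.0592/n) log Q = +2.12 − (0.0592/6)(33.360) = +1.791 V.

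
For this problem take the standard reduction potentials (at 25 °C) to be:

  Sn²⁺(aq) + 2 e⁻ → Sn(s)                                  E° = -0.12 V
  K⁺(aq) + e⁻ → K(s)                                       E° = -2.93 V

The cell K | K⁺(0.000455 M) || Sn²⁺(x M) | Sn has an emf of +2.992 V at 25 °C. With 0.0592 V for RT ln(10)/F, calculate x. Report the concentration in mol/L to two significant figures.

Sn²⁺/Sn is the cathode, K⁺/K the anode: E°cell = +2.81 V, n = 2.
Overall reaction: Sn²⁺(aq) + 2 K(s) → Sn(s) + 2 K⁺(aq); Q = [K⁺]^2/[Sn²⁺]^1.
From E = E° − (0.0592/n) log Q: log Q = (E° − E)·n/0.0592 = (+2.81 − (+2.992))·2/0.0592 = -6.1486.
So 1·log[Sn²⁺] = 2·log(0.000455) − log Q = -6.6840 − (-6.1486) = -0.5354; [Sn²⁺] = 10^(-0.5354) ≈ 0.29 M.

0.29 M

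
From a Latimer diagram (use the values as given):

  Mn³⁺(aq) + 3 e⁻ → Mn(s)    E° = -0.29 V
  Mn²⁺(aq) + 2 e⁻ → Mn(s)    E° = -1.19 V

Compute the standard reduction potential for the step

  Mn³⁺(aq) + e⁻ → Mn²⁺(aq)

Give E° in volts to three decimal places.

Sequential free energies add, so n₃E°₃ = n₁E°₁ + n₂E°₂.
With n₃ = 3, and the known step contributing 2×(-1.19) V, the unknown satisfies 1·E° = 3×(-0.29) − 2×(-1.19) = +1.510.
E° = +1.510 / 1 = +1.510 V.

+1.510 V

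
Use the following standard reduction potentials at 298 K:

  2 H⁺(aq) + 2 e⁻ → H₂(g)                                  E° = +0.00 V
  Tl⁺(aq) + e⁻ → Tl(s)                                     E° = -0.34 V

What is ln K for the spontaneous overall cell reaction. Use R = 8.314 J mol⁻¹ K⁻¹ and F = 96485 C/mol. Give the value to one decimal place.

26.5

Cathode: H⁺/H₂; anode: Tl⁺/Tl. E°cell = (+0.00) − (-0.34) = +0.34 V, with n = 2.
ΔG° = −nFE° = −RT ln K, so ln K = nFE°/(RT) = (2)(96485)(+0.34) / ((8.314)(298)) = 26.481.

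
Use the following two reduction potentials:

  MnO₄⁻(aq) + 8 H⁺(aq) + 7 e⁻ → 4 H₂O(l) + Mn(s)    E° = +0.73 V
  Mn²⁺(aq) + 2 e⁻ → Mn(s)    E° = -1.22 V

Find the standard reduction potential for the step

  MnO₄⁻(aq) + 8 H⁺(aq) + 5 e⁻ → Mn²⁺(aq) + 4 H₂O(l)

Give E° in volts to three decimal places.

+1.510 V

Sequential free energies add, so n₃E°₃ = n₁E°₁ + n₂E°₂.
With n₃ = 7, and the known step contributing 2×(-1.22) V, the unknown satisfies 5·E° = 7×(+0.73) − 2×(-1.22) = +7.550.
E° = +7.550 / 5 = +1.510 V.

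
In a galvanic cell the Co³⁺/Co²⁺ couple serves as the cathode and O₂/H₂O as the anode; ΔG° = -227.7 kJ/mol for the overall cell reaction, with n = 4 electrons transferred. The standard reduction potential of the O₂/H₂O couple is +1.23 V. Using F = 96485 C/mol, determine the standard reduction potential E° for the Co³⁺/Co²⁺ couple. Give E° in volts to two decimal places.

+1.82 V

E°cell = −ΔG°/(nF) = −(-227.7×10³)/((4)(96485)) = +0.590 V.
Since Co³⁺/Co²⁺ is the cathode and O₂/H₂O the anode, E°cell = E°(Co³⁺/Co²⁺) − E°(O₂/H₂O).
So E°(Co³⁺/Co²⁺) = E°cell + E°(O₂/H₂O) = +0.590 + (+1.23) = +1.82 V.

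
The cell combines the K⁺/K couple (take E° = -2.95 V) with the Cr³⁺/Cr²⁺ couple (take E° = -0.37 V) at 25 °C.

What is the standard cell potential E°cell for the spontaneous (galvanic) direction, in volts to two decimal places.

+2.58 V

The Cr³⁺/Cr²⁺ couple has the higher reduction potential, so it is the cathode; K⁺/K is oxidised at the anode.
E°cell = E°(cathode) − E°(anode) = (-0.37) − (-2.95) = +2.58 V.
Since E°cell > 0, the reaction is spontaneous under standard conditions.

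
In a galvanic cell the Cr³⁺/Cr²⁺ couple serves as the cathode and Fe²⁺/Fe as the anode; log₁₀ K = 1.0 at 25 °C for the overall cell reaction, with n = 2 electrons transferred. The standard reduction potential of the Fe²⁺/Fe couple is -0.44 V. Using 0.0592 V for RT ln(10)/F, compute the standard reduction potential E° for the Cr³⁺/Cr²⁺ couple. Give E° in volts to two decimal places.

E°cell = (0.0592/n)·log K = (0.0592/2)(1.0) = +0.030 V.
Since Cr³⁺/Cr²⁺ is the cathode and Fe²⁺/Fe the anode, E°cell = E°(Cr³⁺/Cr²⁺) − E°(Fe²⁺/Fe).
So E°(Cr³⁺/Cr²⁺) = E°cell + E°(Fe²⁺/Fe) = +0.030 + (-0.44) = -0.41 V.

-0.41 V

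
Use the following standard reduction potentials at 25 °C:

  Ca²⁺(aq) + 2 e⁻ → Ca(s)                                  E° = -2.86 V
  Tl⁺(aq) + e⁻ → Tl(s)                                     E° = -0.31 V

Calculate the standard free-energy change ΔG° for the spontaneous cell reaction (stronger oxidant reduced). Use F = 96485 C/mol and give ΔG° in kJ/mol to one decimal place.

-492.1 kJ/mol

Tl⁺/Tl (E° = -0.31 V) is the cathode; Ca²⁺/Ca (E° = -2.86 V) is the anode, so E°cell = +2.55 V.
Balancing electrons gives n = 2 (lcm of 1 and 2).
ΔG° = −nFE° = −(2)(96485)(+2.55) = -492,073 J = -492.1 kJ/mol.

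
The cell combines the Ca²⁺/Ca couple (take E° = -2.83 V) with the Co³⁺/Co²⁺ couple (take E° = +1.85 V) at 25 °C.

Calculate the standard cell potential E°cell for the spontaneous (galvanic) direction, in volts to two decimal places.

The Co³⁺/Co²⁺ couple has the higher reduction potential, so it is the cathode; Ca²⁺/Ca is oxidised at the anode.
E°cell = E°(cathode) − E°(anode) = (+1.85) − (-2.83) = +4.68 V.
Since E°cell > 0, the reaction is spontaneous under standard conditions.

+4.68 V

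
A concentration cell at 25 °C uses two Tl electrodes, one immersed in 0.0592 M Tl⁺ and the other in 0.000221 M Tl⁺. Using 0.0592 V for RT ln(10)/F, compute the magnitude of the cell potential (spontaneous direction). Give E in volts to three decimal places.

For a concentration cell E°cell = 0. The 0.0592 M side is the cathode (reduction is favoured where [Tl⁺] is higher).
With n = 1, E = −(0.0592/1) log([Tl⁺]ₐₙ/[Tl⁺]꜀ₐₜ) = −(0.0592/1) log(0.000221/0.0592) = −(0.0592/1)(-2.428) = +0.144 V.

+0.144 V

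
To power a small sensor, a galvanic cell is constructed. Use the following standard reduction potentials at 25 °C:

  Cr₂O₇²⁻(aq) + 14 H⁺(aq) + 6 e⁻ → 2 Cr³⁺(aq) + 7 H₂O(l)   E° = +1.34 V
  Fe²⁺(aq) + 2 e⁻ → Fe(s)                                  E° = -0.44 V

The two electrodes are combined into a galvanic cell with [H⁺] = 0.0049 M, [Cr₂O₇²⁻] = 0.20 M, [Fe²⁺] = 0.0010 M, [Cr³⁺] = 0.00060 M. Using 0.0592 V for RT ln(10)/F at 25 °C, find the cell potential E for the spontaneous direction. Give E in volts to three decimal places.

+1.606 V

Cr₂O₇²⁻/Cr³⁺ is the cathode (higher E°), Fe²⁺/Fe the anode: E°cell = +1.34 − (-0.44) = +1.78 V, n = 6.
Overall: Cr₂O₇²⁻(aq) + 14 H⁺(aq) + 3 Fe(s) → 2 Cr³⁺(aq) + 7 H₂O(l) + 3 Fe²⁺(aq)
Q = [Cr³⁺]^2·[Fe²⁺]^3 / ([Cr₂O₇²⁻]·[H⁺]^14); log Q = 17.593.
E = E° − (0.0592/n) log Q = +1.78 − (0.0592/6)(17.593) = +1.606 V.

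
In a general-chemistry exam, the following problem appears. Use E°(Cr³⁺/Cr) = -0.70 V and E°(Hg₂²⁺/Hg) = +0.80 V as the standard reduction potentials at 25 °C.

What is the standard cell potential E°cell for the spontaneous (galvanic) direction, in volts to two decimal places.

The Hg₂²⁺/Hg couple has the higher reduction potential, so it is the cathode; Cr³⁺/Cr is oxidised at the anode.
E°cell = E°(cathode) − E°(anode) = (+0.80) − (-0.70) = +1.50 V.
Since E°cell > 0, the reaction is spontaneous under standard conditions.

+1.50 V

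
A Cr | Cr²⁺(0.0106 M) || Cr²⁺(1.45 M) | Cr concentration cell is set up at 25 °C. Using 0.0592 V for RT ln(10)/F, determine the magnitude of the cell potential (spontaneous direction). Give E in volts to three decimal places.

+0.063 V

For a concentration cell E°cell = 0. The 1.45 M side is the cathode (reduction is favoured where [Cr²⁺] is higher).
With n = 2, E = −(0.0592/2) log([Cr²⁺]ₐₙ/[Cr²⁺]꜀ₐₜ) = −(0.0592/2) log(0.0106/1.45) = −(0.0592/2)(-2.136) = +0.063 V.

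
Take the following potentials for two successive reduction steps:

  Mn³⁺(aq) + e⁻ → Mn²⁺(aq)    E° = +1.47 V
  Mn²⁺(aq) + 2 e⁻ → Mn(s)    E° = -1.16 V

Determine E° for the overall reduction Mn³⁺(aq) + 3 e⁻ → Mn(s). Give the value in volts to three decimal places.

-0.283 V

Since ΔG° = −nFE° is additive over sequential reductions, n₃E°₃ = n₁E°₁ + n₂E°₂.
E°₃ = (1×+1.47 + 2×-1.16) / 3 = (-0.850) / 3 = -0.283 V.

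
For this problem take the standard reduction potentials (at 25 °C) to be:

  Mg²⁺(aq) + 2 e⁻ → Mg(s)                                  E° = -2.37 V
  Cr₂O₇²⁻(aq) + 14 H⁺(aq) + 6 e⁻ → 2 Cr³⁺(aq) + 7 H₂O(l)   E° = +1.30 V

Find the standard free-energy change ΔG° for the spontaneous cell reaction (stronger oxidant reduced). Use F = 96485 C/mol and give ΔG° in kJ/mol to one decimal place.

Cr₂O₇²⁻/Cr³⁺ (E° = +1.30 V) is the cathode; Mg²⁺/Mg (E° = -2.37 V) is the anode, so E°cell = +3.67 V.
Balancing electrons gives n = 6 (lcm of 6 and 2).
ΔG° = −nFE° = −(6)(96485)(+3.67) = -2,124,600 J = -2124.6 kJ/mol.

-2124.6 kJ/mol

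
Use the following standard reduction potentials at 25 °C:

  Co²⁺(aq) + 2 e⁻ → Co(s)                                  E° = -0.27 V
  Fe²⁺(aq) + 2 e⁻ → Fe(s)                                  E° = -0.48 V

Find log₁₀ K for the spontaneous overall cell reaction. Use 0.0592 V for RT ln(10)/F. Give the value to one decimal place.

7.1

Cathode: Co²⁺/Co; anode: Fe²⁺/Fe. E°cell = +0.21 V, n = 2.
log K = nE°cell / 0.0592 = (2)(+0.21) / 0.0592 = 7.1.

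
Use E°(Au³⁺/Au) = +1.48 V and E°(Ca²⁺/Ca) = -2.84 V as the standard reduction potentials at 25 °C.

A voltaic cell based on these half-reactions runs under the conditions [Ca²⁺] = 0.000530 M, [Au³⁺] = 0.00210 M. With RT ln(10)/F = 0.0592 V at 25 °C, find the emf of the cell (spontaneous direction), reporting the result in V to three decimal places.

+4.364 V

Au³⁺/Au is the cathode (higher E°), Ca²⁺/Ca the anode: E°cell = +1.48 − (-2.84) = +4.32 V, n = 6.
Overall: 2 Au³⁺(aq) + 3 Ca(s) → 2 Au(s) + 3 Ca²⁺(aq)
Q = [Ca²⁺]^3 / ([Au³⁺]^2); log Q = -4.472.
E = E° − (0.0592/n) log Q = +4.32 − (0.0592/6)(-4.472) = +4.364 V.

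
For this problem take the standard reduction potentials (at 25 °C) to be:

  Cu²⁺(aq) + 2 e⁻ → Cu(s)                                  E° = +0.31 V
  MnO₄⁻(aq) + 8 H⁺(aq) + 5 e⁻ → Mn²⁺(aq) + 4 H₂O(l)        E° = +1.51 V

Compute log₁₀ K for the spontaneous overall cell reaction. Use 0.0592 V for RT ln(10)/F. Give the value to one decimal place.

202.7

Cathode: MnO₄⁻/Mn²⁺; anode: Cu²⁺/Cu. E°cell = +1.20 V, n = 10.
log K = nE°cell / 0.0592 = (10)(+1.20) / 0.0592 = 202.7.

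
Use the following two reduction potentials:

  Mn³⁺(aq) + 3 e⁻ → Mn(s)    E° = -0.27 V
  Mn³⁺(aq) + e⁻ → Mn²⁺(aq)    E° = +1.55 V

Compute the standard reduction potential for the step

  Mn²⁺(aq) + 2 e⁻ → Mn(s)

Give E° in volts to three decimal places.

-1.180 V

Sequential free energies add, so n₃E°₃ = n₁E°₁ + n₂E°₂.
With n₃ = 3, and the known step contributing 1×(+1.55) V, the unknown satisfies 2·E° = 3×(-0.27) − 1×(+1.55) = -2.360.
E° = -2.360 / 2 = -1.180 V.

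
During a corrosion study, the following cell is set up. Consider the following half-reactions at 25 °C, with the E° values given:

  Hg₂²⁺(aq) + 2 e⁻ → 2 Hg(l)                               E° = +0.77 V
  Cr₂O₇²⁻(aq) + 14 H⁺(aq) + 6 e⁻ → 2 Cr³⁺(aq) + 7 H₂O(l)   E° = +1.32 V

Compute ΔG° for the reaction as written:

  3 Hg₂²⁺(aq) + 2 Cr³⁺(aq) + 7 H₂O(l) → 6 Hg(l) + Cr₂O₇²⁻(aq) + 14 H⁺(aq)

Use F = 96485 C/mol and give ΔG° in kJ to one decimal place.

+318.4 kJ

As written, Hg₂²⁺/Hg is reduced (cathode) and Cr₂O₇²⁻/Cr³⁺ is oxidised (anode), so E°cell = (+0.77) − (+1.32) = -0.55 V.
Balancing electrons gives n = 6.
ΔG° = −nFE° = −(6)(96485)(-0.55) = 318,400 J = +318.4 kJ.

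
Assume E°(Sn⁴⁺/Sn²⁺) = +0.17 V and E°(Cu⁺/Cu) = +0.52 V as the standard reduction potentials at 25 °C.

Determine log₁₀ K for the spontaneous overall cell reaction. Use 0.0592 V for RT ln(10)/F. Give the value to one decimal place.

11.8

Cathode: Cu⁺/Cu; anode: Sn⁴⁺/Sn²⁺. E°cell = +0.35 V, n = 2.
log K = nE°cell / 0.0592 = (2)(+0.35) / 0.0592 = 11.8.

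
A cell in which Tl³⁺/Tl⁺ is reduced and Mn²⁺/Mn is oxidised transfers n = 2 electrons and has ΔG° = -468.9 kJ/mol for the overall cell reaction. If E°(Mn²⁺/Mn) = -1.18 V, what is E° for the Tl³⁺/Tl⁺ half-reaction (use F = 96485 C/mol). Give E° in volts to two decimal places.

E°cell = −ΔG°/(nF) = −(-468.9×10³)/((2)(96485)) = +2.430 V.
Since Tl³⁺/Tl⁺ is the cathode and Mn²⁺/Mn the anode, E°cell = E°(Tl³⁺/Tl⁺) − E°(Mn²⁺/Mn).
So E°(Tl³⁺/Tl⁺) = E°cell + E°(Mn²⁺/Mn) = +2.430 + (-1.18) = +1.25 V.

+1.25 V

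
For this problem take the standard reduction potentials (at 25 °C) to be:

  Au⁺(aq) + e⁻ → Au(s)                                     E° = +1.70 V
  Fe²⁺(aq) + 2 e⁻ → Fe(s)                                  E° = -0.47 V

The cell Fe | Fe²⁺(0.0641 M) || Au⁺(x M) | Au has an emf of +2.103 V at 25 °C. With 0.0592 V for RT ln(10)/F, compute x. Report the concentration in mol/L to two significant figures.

0.019 M

Au⁺/Au is the cathode, Fe²⁺/Fe the anode: E°cell = +2.17 V, n = 2.
Overall reaction: 2 Au⁺(aq) + Fe(s) → 2 Au(s) + Fe²⁺(aq); Q = [Fe²⁺]^1/[Au⁺]^2.
From E = E° − (0.0592/n) log Q: log Q = (E° − E)·n/0.0592 = (+2.17 − (+2.103))·2/0.0592 = 2.2635.
So 2·log[Au⁺] = 1·log(0.0641) − log Q = -1.1931 − (2.2635) = -3.4566; log[Au⁺] = -3.4566 / 2 = -1.7283; [Au⁺] = 10^(-1.7283) ≈ 0.019 M.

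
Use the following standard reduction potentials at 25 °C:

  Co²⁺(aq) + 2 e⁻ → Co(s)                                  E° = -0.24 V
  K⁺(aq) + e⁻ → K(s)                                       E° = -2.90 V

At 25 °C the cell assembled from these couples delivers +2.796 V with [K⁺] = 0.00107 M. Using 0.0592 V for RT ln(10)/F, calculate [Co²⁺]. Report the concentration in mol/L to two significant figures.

Co²⁺/Co is the cathode, K⁺/K the anode: E°cell = +2.66 V, n = 2.
Overall reaction: Co²⁺(aq) + 2 K(s) → Co(s) + 2 K⁺(aq); Q = [K⁺]^2/[Co²⁺]^1.
From E = E° − (0.0592/n) log Q: log Q = (E° − E)·n/0.0592 = (+2.66 − (+2.796))·2/0.0592 = -4.5946.
So 1·log[Co²⁺] = 2·log(0.00107) − log Q = -5.9412 − (-4.5946) = -1.3466; [Co²⁺] = 10^(-1.3466) ≈ 0.045 M.

0.045 M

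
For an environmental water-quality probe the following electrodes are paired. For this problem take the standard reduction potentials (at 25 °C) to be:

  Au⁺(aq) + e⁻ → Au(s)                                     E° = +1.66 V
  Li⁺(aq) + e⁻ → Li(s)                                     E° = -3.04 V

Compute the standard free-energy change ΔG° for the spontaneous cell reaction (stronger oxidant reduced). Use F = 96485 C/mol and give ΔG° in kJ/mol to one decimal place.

Au⁺/Au (E° = +1.66 V) is the cathode; Li⁺/Li (E° = -3.04 V) is the anode, so E°cell = +4.70 V.
Balancing electrons gives n = 1 (lcm of 1 and 1).
ΔG° = −nFE° = −(1)(96485)(+4.70) = -453,480 J = -453.5 kJ/mol.

-453.5 kJ/mol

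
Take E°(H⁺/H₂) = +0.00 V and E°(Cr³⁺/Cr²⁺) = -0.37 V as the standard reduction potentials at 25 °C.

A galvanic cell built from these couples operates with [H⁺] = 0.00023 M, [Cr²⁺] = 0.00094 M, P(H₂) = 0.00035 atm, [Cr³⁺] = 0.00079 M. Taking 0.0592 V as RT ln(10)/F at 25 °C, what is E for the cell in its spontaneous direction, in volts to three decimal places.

+0.261 V

H⁺/H₂ is the cathode (higher E°), Cr³⁺/Cr²⁺ the anode: E°cell = +0.00 − (-0.37) = +0.37 V, n = 2.
Overall: 2 H⁺(aq) + 2 Cr²⁺(aq) → H₂(g) + 2 Cr³⁺(aq)
Q = P(H₂)·[Cr³⁺]^2 / ([H⁺]^2·[Cr²⁺]^2); log Q = 3.670.
E = E° − (0.0592/n) log Q = +0.37 − (0.0592/2)(3.670) = +0.261 V.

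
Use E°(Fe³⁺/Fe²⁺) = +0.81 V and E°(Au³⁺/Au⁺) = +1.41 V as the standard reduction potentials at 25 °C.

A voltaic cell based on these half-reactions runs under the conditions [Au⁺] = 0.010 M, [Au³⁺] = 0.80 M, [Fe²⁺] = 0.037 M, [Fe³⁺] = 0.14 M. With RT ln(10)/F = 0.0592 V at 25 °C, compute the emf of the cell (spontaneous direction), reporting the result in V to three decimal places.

Au³⁺/Au⁺ is the cathode (higher E°), Fe³⁺/Fe²⁺ the anode: E°cell = +1.41 − (+0.81) = +0.60 V, n = 2.
Overall: Au³⁺(aq) + 2 Fe²⁺(aq) → Au⁺(aq) + 2 Fe³⁺(aq)
Q = [Au⁺]·[Fe³⁺]^2 / ([Au³⁺]·[Fe²⁺]^2); log Q = -0.747.
E = E° − (0.0592/n) log Q = +0.60 − (0.0592/2)(-0.747) = +0.622 V.

+0.622 V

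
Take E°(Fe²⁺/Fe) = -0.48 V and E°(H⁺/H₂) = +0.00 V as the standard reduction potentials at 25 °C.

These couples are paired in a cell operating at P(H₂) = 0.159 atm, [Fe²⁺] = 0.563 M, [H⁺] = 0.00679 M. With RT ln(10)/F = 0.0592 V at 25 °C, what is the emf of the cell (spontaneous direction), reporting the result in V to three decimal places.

+0.383 V

H⁺/H₂ is the cathode (higher E°), Fe²⁺/Fe the anode: E°cell = +0.00 − (-0.48) = +0.48 V, n = 2.
Overall: 2 H⁺(aq) + Fe(s) → H₂(g) + Fe²⁺(aq)
Q = P(H₂)·[Fe²⁺] / ([H⁺]^2); log Q = 3.288.
E = E° − (0.0592/n) log Q = +0.48 − (0.0592/2)(3.288) = +0.383 V.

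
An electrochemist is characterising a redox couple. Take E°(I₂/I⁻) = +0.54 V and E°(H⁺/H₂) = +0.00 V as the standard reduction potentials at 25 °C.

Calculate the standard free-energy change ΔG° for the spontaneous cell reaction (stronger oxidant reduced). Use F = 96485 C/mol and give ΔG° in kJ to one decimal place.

-104.2 kJ

I₂/I⁻ (E° = +0.54 V) is the cathode; H⁺/H₂ (E° = +0.00 V) is the anode, so E°cell = +0.54 V.
Balancing electrons gives n = 2 (lcm of 2 and 2).
ΔG° = −nFE° = −(2)(96485)(+0.54) = -104,204 J = -104.2 kJ.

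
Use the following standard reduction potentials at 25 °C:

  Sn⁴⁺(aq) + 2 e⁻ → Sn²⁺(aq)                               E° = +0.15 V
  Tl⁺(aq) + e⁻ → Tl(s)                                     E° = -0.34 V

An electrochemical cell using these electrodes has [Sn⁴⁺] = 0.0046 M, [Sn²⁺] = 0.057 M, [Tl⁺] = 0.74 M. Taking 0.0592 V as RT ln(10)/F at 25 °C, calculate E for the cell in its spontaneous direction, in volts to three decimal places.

+0.465 V

Sn⁴⁺/Sn²⁺ is the cathode (higher E°), Tl⁺/Tl the anode: E°cell = +0.15 − (-0.34) = +0.49 V, n = 2.
Overall: Sn⁴⁺(aq) + 2 Tl(s) → Sn²⁺(aq) + 2 Tl⁺(aq)
Q = [Sn²⁺]·[Tl⁺]^2 / ([Sn⁴⁺]); log Q = 0.832.
E = E° − (0.0592/n) log Q = +0.49 − (0.0592/2)(0.832) = +0.465 V.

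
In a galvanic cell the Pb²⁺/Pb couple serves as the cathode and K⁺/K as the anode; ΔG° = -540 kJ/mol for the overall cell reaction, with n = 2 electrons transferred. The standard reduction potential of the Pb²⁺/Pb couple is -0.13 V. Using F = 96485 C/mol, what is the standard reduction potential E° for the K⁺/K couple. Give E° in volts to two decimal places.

-2.93 V

E°cell = −ΔG°/(nF) = −(-540×10³)/((2)(96485)) = +2.798 V.
Since Pb²⁺/Pb is the cathode and K⁺/K the anode, E°cell = E°(Pb²⁺/Pb) − E°(K⁺/K).
So E°(K⁺/K) = E°(Pb²⁺/Pb) − E°cell = (-0.13) − (+2.798) = -2.93 V.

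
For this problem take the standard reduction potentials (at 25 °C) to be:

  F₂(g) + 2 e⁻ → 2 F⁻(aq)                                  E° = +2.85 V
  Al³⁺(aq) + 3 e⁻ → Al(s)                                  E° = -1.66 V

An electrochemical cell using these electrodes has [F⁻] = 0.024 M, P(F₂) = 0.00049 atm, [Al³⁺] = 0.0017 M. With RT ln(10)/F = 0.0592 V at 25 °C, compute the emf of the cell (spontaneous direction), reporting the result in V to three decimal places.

+4.563 V

F₂/F⁻ is the cathode (higher E°), Al³⁺/Al the anode: E°cell = +2.85 − (-1.66) = +4.51 V, n = 6.
Overall: 3 F₂(g) + 2 Al(s) → 6 F⁻(aq) + 2 Al³⁺(aq)
Q = [F⁻]^6·[Al³⁺]^2 / (P(F₂)^3); log Q = -5.328.
E = E° − (0.0592/n) log Q = +4.51 − (0.0592/6)(-5.328) = +4.563 V.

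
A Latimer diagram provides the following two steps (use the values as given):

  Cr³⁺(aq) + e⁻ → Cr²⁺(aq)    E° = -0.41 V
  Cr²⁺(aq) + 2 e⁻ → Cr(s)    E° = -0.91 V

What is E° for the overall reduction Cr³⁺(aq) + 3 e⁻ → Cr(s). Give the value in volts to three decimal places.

Adding the free-energy changes (−nFE°) of the two steps gives −n₃FE°₃ = −n₁FE°₁ − n₂FE°₂.
E°₃ = (1×-0.41 + 2×-0.91) / 3 = (-2.230) / 3 = -0.743 V.

-0.743 V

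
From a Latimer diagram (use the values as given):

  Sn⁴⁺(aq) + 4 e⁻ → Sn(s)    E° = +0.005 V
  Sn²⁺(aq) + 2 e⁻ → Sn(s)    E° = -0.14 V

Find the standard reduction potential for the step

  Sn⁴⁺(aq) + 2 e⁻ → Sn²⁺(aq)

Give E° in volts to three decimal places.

+0.150 V

Sequential free energies add, so n₃E°₃ = n₁E°₁ + n₂E°₂.
With n₃ = 4, and the known step contributing 2×(-0.14) V, the unknown satisfies 2·E° = 4×(+0.005) − 2×(-0.14) = +0.300.
E° = +0.300 / 2 = +0.150 V.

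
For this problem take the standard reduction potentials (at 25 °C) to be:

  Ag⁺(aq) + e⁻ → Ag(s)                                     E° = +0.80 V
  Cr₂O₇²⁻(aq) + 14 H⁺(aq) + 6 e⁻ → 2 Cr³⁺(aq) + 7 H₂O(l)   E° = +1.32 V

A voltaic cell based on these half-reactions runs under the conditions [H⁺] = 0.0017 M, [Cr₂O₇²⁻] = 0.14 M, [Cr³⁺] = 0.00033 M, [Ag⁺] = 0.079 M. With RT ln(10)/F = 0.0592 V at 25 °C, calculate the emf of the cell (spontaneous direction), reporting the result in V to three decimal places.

Cr₂O₇²⁻/Cr³⁺ is the cathode (higher E°), Ag⁺/Ag the anode: E°cell = +1.32 − (+0.80) = +0.52 V, n = 6.
Overall: Cr₂O₇²⁻(aq) + 14 H⁺(aq) + 6 Ag(s) → 2 Cr³⁺(aq) + 7 H₂O(l) + 6 Ag⁺(aq)
Q = [Cr³⁺]^2·[Ag⁺]^6 / ([Cr₂O₇²⁻]·[H⁺]^14); log Q = 26.050.
E = E° − (0.0592/n) log Q = +0.52 − (0.0592/6)(26.050) = +0.263 V.

+0.263 V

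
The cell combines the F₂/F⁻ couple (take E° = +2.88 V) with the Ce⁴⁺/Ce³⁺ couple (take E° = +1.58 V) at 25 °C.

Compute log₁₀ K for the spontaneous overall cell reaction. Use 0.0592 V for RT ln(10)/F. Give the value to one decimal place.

Cathode: F₂/F⁻; anode: Ce⁴⁺/Ce³⁺. E°cell = +1.30 V, n = 2.
log K = nE°cell / 0.0592 = (2)(+1.30) / 0.0592 = 43.9.

43.9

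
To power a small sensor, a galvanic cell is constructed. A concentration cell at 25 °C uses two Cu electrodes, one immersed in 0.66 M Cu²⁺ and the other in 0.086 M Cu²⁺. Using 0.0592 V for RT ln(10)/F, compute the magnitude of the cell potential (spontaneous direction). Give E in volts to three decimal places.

For a concentration cell E°cell = 0. The 0.66 M side is the cathode (reduction is favoured where [Cu²⁺] is higher).
With n = 2, E = −(0.0592/2) log([Cu²⁺]ₐₙ/[Cu²⁺]꜀ₐₜ) = −(0.0592/2) log(0.086/0.66) = −(0.0592/2)(-0.885) = +0.026 V.

+0.026 V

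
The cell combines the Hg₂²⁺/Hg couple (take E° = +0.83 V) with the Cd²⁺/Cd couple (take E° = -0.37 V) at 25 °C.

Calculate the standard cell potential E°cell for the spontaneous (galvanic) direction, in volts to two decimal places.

The Hg₂²⁺/Hg couple has the higher reduction potential, so it is the cathode; Cd²⁺/Cd is oxidised at the anode.
E°cell = E°(cathode) − E°(anode) = (+0.83) − (-0.37) = +1.20 V.
Since E°cell > 0, the reaction is spontaneous under standard conditions.

+1.20 V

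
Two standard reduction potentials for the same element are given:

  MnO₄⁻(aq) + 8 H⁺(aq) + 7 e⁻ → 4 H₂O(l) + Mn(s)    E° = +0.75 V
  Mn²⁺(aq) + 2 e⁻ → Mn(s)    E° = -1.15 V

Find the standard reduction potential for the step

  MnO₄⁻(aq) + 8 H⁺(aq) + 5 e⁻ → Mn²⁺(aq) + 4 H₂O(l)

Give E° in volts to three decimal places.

+1.510 V

Sequential free energies add, so n₃E°₃ = n₁E°₁ + n₂E°₂.
With n₃ = 7, and the known step contributing 2×(-1.15) V, the unknown satisfies 5·E° = 7×(+0.75) − 2×(-1.15) = +7.550.
E° = +7.550 / 5 = +1.510 V.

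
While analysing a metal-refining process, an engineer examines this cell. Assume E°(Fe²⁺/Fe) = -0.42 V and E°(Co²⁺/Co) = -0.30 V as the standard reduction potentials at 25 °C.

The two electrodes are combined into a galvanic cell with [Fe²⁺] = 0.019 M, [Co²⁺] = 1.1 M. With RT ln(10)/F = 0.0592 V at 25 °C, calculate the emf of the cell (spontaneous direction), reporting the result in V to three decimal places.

+0.172 V

Co²⁺/Co is the cathode (higher E°), Fe²⁺/Fe the anode: E°cell = -0.30 − (-0.42) = +0.12 V, n = 2.
Overall: Co²⁺(aq) + Fe(s) → Co(s) + Fe²⁺(aq)
Q = [Fe²⁺] / ([Co²⁺]); log Q = -1.763.
E = E° − (0.0592/n) log Q = +0.12 − (0.0592/2)(-1.763) = +0.172 V.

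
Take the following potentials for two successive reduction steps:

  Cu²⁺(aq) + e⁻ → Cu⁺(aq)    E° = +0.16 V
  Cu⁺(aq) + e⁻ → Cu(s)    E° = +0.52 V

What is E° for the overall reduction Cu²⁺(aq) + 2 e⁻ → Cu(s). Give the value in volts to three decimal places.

Standard free energies of sequential steps add: ΔG°₃ = ΔG°₁ + ΔG°₂, so n₃E°₃ = n₁E°₁ + n₂E°₂.
E°₃ = (1×+0.16 + 1×+0.52) / 2 = (+0.680) / 2 = +0.340 V.

+0.340 V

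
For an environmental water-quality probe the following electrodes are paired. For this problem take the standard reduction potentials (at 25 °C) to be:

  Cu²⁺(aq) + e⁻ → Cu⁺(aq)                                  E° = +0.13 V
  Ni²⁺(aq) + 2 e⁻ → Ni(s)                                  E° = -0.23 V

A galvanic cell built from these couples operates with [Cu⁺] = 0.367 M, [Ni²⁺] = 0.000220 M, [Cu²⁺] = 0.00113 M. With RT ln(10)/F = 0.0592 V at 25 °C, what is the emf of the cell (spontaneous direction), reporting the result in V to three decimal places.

+0.320 V

Cu²⁺/Cu⁺ is the cathode (higher E°), Ni²⁺/Ni the anode: E°cell = +0.13 − (-0.23) = +0.36 V, n = 2.
Overall: 2 Cu²⁺(aq) + Ni(s) → 2 Cu⁺(aq) + Ni²⁺(aq)
Q = [Cu⁺]^2·[Ni²⁺] / ([Cu²⁺]^2); log Q = 1.366.
E = E° − (0.0592/n) log Q = +0.36 − (0.0592/2)(1.366) = +0.320 V.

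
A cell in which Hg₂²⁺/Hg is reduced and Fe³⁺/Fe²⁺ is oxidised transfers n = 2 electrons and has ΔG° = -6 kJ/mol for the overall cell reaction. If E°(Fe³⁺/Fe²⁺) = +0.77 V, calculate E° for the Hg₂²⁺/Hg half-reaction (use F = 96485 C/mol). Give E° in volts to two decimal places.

+0.80 V

E°cell = −ΔG°/(nF) = −(-6×10³)/((2)(96485)) = +0.031 V.
Since Hg₂²⁺/Hg is the cathode and Fe³⁺/Fe²⁺ the anode, E°cell = E°(Hg₂²⁺/Hg) − E°(Fe³⁺/Fe²⁺).
So E°(Hg₂²⁺/Hg) = E°cell + E°(Fe³⁺/Fe²⁺) = +0.031 + (+0.77) = +0.80 V.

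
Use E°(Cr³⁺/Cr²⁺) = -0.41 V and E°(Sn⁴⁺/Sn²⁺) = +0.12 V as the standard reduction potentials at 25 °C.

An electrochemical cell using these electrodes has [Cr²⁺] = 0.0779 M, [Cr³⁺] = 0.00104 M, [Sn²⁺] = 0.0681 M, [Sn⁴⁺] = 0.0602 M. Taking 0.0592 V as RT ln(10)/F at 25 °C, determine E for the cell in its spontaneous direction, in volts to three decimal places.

+0.639 V

Sn⁴⁺/Sn²⁺ is the cathode (higher E°), Cr³⁺/Cr²⁺ the anode: E°cell = +0.12 − (-0.41) = +0.53 V, n = 2.
Overall: Sn⁴⁺(aq) + 2 Cr²⁺(aq) → Sn²⁺(aq) + 2 Cr³⁺(aq)
Q = [Sn²⁺]·[Cr³⁺]^2 / ([Sn⁴⁺]·[Cr²⁺]^2); log Q = -3.695.
E = E° − (0.0592/n) log Q = +0.53 − (0.0592/2)(-3.695) = +0.639 V.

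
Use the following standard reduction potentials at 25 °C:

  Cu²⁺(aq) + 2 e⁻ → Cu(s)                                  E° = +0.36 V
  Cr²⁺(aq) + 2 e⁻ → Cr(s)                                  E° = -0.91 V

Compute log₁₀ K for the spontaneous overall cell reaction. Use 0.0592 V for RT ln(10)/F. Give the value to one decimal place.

Cathode: Cu²⁺/Cu; anode: Cr²⁺/Cr. E°cell = +1.27 V, n = 2.
log K = nE°cell / 0.0592 = (2)(+1.27) / 0.0592 = 42.9.

42.9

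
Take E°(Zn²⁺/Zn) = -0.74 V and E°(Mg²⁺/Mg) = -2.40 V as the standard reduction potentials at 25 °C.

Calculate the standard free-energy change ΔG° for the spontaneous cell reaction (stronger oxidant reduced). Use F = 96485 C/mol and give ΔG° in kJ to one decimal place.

Zn²⁺/Zn (E° = -0.74 V) is the cathode; Mg²⁺/Mg (E° = -2.40 V) is the anode, so E°cell = +1.66 V.
Balancing electrons gives n = 2 (lcm of 2 and 2).
ΔG° = −nFE° = −(2)(96485)(+1.66) = -320,330 J = -320.3 kJ.

-320.3 kJ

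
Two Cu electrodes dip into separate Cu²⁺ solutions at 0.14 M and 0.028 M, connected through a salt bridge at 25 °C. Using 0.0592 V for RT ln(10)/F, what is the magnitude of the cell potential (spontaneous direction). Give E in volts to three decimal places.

+0.021 V

For a concentration cell E°cell = 0. The 0.14 M side is the cathode (reduction is favoured where [Cu²⁺] is higher).
With n = 2, E = −(0.0592/2) log([Cu²⁺]ₐₙ/[Cu²⁺]꜀ₐₜ) = −(0.0592/2) log(0.028/0.14) = −(0.0592/2)(-0.699) = +0.021 V.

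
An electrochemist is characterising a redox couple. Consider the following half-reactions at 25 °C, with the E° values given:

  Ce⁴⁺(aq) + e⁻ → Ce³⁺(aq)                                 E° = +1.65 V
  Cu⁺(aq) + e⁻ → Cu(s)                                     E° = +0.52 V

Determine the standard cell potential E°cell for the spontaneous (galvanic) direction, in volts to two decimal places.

The Ce⁴⁺/Ce³⁺ couple has the higher reduction potential, so it is the cathode; Cu⁺/Cu is oxidised at the anode.
E°cell = E°(cathode) − E°(anode) = (+1.65) − (+0.52) = +1.13 V.

+1.13 V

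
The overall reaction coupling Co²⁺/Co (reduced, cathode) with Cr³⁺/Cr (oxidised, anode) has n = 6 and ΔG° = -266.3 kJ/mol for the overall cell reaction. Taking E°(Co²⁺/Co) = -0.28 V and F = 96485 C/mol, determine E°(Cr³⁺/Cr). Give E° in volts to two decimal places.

E°cell = −ΔG°/(nF) = −(-266.3×10³)/((6)(96485)) = +0.460 V.
Since Co²⁺/Co is the cathode and Cr³⁺/Cr the anode, E°cell = E°(Co²⁺/Co) − E°(Cr³⁺/Cr).
So E°(Cr³⁺/Cr) = E°(Co²⁺/Co) − E°cell = (-0.28) − (+0.460) = -0.74 V.

-0.74 V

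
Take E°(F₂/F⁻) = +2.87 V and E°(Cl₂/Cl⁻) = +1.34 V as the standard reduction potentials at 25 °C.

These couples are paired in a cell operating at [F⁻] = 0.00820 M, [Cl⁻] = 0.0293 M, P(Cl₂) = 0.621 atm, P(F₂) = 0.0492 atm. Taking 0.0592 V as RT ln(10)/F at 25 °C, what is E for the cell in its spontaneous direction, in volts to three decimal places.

+1.530 V

F₂/F⁻ is the cathode (higher E°), Cl₂/Cl⁻ the anode: E°cell = +2.87 − (+1.34) = +1.53 V, n = 2.
Overall: F₂(g) + 2 Cl⁻(aq) → 2 F⁻(aq) + Cl₂(g)
Q = [F⁻]^2·P(Cl₂) / (P(F₂)·[Cl⁻]^2); log Q = -0.005.
E = E° − (0.0592/n) log Q = +1.53 − (0.0592/2)(-0.005) = +1.530 V.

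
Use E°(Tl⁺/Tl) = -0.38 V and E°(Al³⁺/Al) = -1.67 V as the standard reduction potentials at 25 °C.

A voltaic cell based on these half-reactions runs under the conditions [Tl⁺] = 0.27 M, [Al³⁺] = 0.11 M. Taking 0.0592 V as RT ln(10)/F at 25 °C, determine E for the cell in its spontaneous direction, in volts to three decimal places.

+1.275 V

Tl⁺/Tl is the cathode (higher E°), Al³⁺/Al the anode: E°cell = -0.38 − (-1.67) = +1.29 V, n = 3.
Overall: 3 Tl⁺(aq) + Al(s) → 3 Tl(s) + Al³⁺(aq)
Q = [Al³⁺] / ([Tl⁺]^3); log Q = 0.747.
E = E° − (0.0592/n) log Q = +1.29 − (0.0592/3)(0.747) = +1.275 V.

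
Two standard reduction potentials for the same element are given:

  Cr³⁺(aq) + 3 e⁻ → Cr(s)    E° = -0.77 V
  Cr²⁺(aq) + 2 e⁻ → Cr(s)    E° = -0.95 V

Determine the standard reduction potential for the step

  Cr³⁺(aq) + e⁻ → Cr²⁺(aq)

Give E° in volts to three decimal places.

-0.410 V

Sequential free energies add, so n₃E°₃ = n₁E°₁ + n₂E°₂.
With n₃ = 3, and the known step contributing 2×(-0.95) V, the unknown satisfies 1·E° = 3×(-0.77) − 2×(-0.95) = -0.410.
E° = -0.410 / 1 = -0.410 V.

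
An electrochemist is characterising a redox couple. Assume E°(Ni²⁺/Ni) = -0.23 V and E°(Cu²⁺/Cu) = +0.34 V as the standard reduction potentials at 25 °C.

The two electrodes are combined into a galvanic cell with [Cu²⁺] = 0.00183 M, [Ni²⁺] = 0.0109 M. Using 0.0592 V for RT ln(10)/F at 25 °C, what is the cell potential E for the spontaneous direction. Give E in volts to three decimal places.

+0.547 V

Cu²⁺/Cu is the cathode (higher E°), Ni²⁺/Ni the anode: E°cell = +0.34 − (-0.23) = +0.57 V, n = 2.
Overall: Cu²⁺(aq) + Ni(s) → Cu(s) + Ni²⁺(aq)
Q = [Ni²⁺] / ([Cu²⁺]); log Q = 0.775.
E = E° − (0.0592/n) log Q = +0.57 − (0.0592/2)(0.775) = +0.547 V.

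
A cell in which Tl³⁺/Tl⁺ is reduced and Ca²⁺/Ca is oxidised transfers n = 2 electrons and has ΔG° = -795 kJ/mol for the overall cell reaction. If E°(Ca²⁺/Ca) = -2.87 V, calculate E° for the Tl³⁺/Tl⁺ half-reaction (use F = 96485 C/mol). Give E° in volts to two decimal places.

E°cell = −ΔG°/(nF) = −(-795×10³)/((2)(96485)) = +4.120 V.
Since Tl³⁺/Tl⁺ is the cathode and Ca²⁺/Ca the anode, E°cell = E°(Tl³⁺/Tl⁺) − E°(Ca²⁺/Ca).
So E°(Tl³⁺/Tl⁺) = E°cell + E°(Ca²⁺/Ca) = +4.120 + (-2.87) = +1.25 V.

+1.25 V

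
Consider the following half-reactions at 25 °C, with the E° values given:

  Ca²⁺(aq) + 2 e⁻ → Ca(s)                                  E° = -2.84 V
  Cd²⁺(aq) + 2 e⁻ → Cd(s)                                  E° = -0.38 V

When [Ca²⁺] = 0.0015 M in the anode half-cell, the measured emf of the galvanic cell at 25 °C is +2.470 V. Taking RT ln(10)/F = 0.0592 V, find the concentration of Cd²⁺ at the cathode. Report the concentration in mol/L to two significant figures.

Cd²⁺/Cd is the cathode, Ca²⁺/Ca the anode: E°cell = +2.46 V, n = 2.
Overall reaction: Cd²⁺(aq) + Ca(s) → Cd(s) + Ca²⁺(aq); Q = [Ca²⁺]^1/[Cd²⁺]^1.
From E = E° − (0.0592/n) log Q: log Q = (E° − E)·n/0.0592 = (+2.46 − (+2.470))·2/0.0592 = -0.3378.
So 1·log[Cd²⁺] = 1·log(0.0015) − log Q = -2.8239 − (-0.3378) = -2.4861; [Cd²⁺] = 10^(-2.4861) ≈ 0.0033 M.

0.0033 M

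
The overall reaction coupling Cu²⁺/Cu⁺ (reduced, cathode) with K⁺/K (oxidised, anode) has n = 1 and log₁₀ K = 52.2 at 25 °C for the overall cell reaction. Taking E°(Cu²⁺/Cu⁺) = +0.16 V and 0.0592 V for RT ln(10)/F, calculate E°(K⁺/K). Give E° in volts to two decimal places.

E°cell = (0.0592/n)·log K = (0.0592/1)(52.2) = +3.090 V.
Since Cu²⁺/Cu⁺ is the cathode and K⁺/K the anode, E°cell = E°(Cu²⁺/Cu⁺) − E°(K⁺/K).
So E°(K⁺/K) = E°(Cu²⁺/Cu⁺) − E°cell = (+0.16) − (+3.090) = -2.93 V.

-2.93 V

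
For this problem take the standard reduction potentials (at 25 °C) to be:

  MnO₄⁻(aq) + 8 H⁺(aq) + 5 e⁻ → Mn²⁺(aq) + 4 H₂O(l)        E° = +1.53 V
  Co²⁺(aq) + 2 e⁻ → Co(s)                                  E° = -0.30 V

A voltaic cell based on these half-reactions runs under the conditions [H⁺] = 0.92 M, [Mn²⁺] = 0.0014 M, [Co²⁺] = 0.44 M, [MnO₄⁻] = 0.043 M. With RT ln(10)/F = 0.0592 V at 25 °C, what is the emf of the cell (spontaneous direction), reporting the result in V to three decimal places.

MnO₄⁻/Mn²⁺ is the cathode (higher E°), Co²⁺/Co the anode: E°cell = +1.53 − (-0.30) = +1.83 V, n = 10.
Overall: 2 MnO₄⁻(aq) + 16 H⁺(aq) + 5 Co(s) → 2 Mn²⁺(aq) + 8 H₂O(l) + 5 Co²⁺(aq)
Q = [Mn²⁺]^2·[Co²⁺]^5 / ([MnO₄⁻]^2·[H⁺]^16); log Q = -4.178.
E = E° − (0.0592/n) log Q = +1.83 − (0.0592/10)(-4.178) = +1.855 V.

+1.855 V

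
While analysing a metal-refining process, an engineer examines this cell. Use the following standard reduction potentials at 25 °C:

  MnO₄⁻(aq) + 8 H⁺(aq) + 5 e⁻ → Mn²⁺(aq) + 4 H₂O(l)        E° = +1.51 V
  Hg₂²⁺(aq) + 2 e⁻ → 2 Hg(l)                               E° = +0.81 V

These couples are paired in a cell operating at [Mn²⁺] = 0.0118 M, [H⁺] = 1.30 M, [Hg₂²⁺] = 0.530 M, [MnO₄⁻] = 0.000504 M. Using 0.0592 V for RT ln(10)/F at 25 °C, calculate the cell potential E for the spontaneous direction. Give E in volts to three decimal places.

+0.703 V

MnO₄⁻/Mn²⁺ is the cathode (higher E°), Hg₂²⁺/Hg the anode: E°cell = +1.51 − (+0.81) = +0.70 V, n = 10.
Overall: 2 MnO₄⁻(aq) + 16 H⁺(aq) + 10 Hg(l) → 2 Mn²⁺(aq) + 8 H₂O(l) + 5 Hg₂²⁺(aq)
Q = [Mn²⁺]^2·[Hg₂²⁺]^5 / ([MnO₄⁻]^2·[H⁺]^16); log Q = -0.463.
E = E° − (0.0592/n) log Q = +0.70 − (0.0592/10)(-0.463) = +0.703 V.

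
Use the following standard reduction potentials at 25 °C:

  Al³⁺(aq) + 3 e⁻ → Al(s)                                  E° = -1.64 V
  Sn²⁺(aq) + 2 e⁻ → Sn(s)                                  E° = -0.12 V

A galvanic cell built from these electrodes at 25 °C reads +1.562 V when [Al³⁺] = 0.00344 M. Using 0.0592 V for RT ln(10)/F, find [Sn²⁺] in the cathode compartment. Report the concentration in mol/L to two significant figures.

0.60 M

Sn²⁺/Sn is the cathode, Al³⁺/Al the anode: E°cell = +1.52 V, n = 6.
Overall reaction: 3 Sn²⁺(aq) + 2 Al(s) → 3 Sn(s) + 2 Al³⁺(aq); Q = [Al³⁺]^2/[Sn²⁺]^3.
From E = E° − (0.0592/n) log Q: log Q = (E° − E)·n/0.0592 = (+1.52 − (+1.562))·6/0.0592 = -4.2568.
So 3·log[Sn²⁺] = 2·log(0.00344) − log Q = -4.9269 − (-4.2568) = -0.6701; log[Sn²⁺] = -0.6701 / 3 = -0.2234; [Sn²⁺] = 10^(-0.2234) ≈ 0.60 M.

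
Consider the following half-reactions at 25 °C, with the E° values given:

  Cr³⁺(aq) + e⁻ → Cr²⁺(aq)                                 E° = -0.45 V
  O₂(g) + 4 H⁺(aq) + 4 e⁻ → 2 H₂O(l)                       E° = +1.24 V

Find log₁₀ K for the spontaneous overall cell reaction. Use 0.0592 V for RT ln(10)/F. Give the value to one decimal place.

114.2

Cathode: O₂/H₂O; anode: Cr³⁺/Cr²⁺. E°cell = +1.69 V, n = 4.
log K = nE°cell / 0.0592 = (4)(+1.69) / 0.0592 = 114.2.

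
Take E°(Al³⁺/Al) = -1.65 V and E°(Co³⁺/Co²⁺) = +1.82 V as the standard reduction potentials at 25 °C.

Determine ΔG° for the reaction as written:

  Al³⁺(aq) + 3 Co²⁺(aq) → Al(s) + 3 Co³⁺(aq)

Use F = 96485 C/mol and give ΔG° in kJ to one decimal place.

+1004.4 kJ

As written, Al³⁺/Al is reduced (cathode) and Co³⁺/Co²⁺ is oxidised (anode), so E°cell = (-1.65) − (+1.82) = -3.47 V.
Balancing electrons gives n = 3.
ΔG° = −nFE° = −(3)(96485)(-3.47) = 1,004,409 J = +1004.4 kJ.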